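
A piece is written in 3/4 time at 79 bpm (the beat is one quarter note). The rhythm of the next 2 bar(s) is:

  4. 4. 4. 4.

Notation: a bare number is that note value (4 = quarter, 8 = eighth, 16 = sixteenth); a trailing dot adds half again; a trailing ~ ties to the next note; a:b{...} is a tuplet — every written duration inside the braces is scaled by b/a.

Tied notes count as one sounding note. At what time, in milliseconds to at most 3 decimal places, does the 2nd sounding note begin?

1. 0.0ms @ 0 + 1139.241ms (3/2)
2. 1139.241ms @ 3/2 + 1139.241ms (3/2)
3. 2278.481ms @ 3 + 1139.241ms (3/2)
4. 3417.722ms @ 9/2 + 1139.241ms (3/2)

note 2 onset = 3/2b = 1139.241ms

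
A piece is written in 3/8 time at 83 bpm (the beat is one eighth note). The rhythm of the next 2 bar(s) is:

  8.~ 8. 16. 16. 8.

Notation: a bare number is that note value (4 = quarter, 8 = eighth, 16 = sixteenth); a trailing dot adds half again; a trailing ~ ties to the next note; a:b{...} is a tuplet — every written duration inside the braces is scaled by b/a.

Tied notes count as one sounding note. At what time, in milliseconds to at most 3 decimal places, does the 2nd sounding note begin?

note 2 onset = 3b = 2168.675ms

1. 0.0ms @ 0 + 2168.675ms (3)
2. 2168.675ms @ 3 + 542.169ms (3/4)
3. 2710.843ms @ 15/4 + 542.169ms (3/4)
4. 3253.012ms @ 9/2 + 1084.337ms (3/2)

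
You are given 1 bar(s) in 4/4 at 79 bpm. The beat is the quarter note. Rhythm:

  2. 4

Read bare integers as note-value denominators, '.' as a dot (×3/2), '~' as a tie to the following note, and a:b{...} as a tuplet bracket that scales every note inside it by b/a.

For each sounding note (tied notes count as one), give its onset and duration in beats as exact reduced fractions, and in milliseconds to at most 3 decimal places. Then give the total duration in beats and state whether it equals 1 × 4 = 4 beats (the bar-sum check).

1) 0.0ms=0b +2278.481ms=3b
2) 2278.481ms=3b +759.494ms=1b
Σ=4b of 4 (79bpm 4/4) — PASS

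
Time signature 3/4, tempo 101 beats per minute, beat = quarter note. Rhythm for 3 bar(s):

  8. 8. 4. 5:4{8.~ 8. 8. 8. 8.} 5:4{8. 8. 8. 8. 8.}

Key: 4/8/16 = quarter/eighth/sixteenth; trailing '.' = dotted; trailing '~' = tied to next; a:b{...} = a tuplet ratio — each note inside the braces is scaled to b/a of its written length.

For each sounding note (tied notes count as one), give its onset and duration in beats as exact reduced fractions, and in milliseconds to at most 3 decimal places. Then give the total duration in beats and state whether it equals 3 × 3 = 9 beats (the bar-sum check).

1) 0.0ms=0b +445.545ms=3/4b
2) 445.545ms=3/4b +445.545ms=3/4b
3) 891.089ms=3/2b +891.089ms=3/2b
4) 1782.178ms=3b +712.871ms=6/5b
5) 2495.05ms=21/5b +356.436ms=3/5b
6) 2851.485ms=24/5b +356.436ms=3/5b
7) 3207.921ms=27/5b +356.436ms=3/5b
8) 3564.356ms=6b +356.436ms=3/5b
9) 3920.792ms=33/5b +356.436ms=3/5b
10) 4277.228ms=36/5b +356.436ms=3/5b
11) 4633.663ms=39/5b +356.436ms=3/5b
12) 4990.099ms=42/5b +356.436ms=3/5b
Σ=9b of 9 (101bpm 3/4) — PASS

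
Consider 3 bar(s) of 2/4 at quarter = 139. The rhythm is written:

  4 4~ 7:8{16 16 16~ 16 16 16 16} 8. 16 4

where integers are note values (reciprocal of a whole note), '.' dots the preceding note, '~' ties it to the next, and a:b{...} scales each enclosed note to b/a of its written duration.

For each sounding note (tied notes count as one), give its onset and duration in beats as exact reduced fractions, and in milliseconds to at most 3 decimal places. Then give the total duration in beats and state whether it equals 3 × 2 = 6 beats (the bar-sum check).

1) 0.0ms=0b +431.655ms=1b
2) 431.655ms=1b +554.985ms=9/7b
3) 986.639ms=16/7b +123.33ms=2/7b
4) 1109.969ms=18/7b +246.66ms=4/7b
5) 1356.629ms=22/7b +123.33ms=2/7b
6) 1479.959ms=24/7b +123.33ms=2/7b
7) 1603.289ms=26/7b +123.33ms=2/7b
8) 1726.619ms=4b +323.741ms=3/4b
9) 2050.36ms=19/4b +107.914ms=1/4b
10) 2158.273ms=5b +431.655ms=1b
Σ=6b of 6 (139bpm 2/4) — PASS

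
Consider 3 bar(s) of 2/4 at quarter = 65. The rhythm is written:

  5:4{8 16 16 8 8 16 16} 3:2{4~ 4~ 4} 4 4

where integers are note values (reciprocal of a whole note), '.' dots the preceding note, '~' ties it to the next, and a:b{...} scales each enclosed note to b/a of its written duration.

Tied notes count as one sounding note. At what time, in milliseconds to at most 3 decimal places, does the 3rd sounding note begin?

1. 0.0ms @ 0 + 369.231ms (2/5)
2. 369.231ms @ 2/5 + 184.615ms (1/5)
3. 553.846ms @ 3/5 + 184.615ms (1/5)
4. 738.462ms @ 4/5 + 369.231ms (2/5)
5. 1107.692ms @ 6/5 + 369.231ms (2/5)
6. 1476.923ms @ 8/5 + 184.615ms (1/5)
7. 1661.538ms @ 9/5 + 184.615ms (1/5)
8. 1846.154ms @ 2 + 1846.154ms (2)
9. 3692.308ms @ 4 + 923.077ms (1)
10. 4615.385ms @ 5 + 923.077ms (1)

note 3 onset = 3/5b = 553.846ms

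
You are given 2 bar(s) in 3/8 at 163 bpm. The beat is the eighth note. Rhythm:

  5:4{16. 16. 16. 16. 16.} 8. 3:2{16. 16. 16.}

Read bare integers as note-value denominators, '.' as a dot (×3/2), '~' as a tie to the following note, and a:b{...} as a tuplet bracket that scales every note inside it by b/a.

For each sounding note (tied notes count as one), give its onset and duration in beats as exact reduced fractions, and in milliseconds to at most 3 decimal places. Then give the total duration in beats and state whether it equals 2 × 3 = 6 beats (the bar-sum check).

1) 0.0ms=0b +220.859ms=3/5b
2) 220.859ms=3/5b +220.859ms=3/5b
3) 441.718ms=6/5b +220.859ms=3/5b
4) 662.577ms=9/5b +220.859ms=3/5b
5) 883.436ms=12/5b +220.859ms=3/5b
6) 1104.294ms=3b +552.147ms=3/2b
7) 1656.442ms=9/2b +184.049ms=1/2b
8) 1840.491ms=5b +184.049ms=1/2b
9) 2024.54ms=11/2b +184.049ms=1/2b
Σ=6b of 6 (163bpm 3/8) — PASS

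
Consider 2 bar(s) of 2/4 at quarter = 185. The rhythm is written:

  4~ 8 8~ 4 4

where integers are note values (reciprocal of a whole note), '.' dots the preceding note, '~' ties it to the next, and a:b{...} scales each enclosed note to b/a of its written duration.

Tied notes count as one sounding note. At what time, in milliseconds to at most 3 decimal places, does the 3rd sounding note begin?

note 3 onset = 3b = 972.973ms

1. 0.0ms @ 0 + 486.486ms (3/2)
2. 486.486ms @ 3/2 + 486.486ms (3/2)
3. 972.973ms @ 3 + 324.324ms (1)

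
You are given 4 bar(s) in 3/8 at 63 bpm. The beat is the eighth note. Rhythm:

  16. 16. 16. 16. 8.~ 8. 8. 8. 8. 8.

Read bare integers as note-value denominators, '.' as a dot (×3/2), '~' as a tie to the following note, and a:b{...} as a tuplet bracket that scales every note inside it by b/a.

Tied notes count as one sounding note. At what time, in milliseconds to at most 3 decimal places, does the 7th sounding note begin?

note 7 onset = 15/2b = 7142.857ms

1. 0.0ms @ 0 + 714.286ms (3/4)
2. 714.286ms @ 3/4 + 714.286ms (3/4)
3. 1428.571ms @ 3/2 + 714.286ms (3/4)
4. 2142.857ms @ 9/4 + 714.286ms (3/4)
5. 2857.143ms @ 3 + 2857.143ms (3)
6. 5714.286ms @ 6 + 1428.571ms (3/2)
7. 7142.857ms @ 15/2 + 1428.571ms (3/2)
8. 8571.429ms @ 9 + 1428.571ms (3/2)
9. 10000.0ms @ 21/2 + 1428.571ms (3/2)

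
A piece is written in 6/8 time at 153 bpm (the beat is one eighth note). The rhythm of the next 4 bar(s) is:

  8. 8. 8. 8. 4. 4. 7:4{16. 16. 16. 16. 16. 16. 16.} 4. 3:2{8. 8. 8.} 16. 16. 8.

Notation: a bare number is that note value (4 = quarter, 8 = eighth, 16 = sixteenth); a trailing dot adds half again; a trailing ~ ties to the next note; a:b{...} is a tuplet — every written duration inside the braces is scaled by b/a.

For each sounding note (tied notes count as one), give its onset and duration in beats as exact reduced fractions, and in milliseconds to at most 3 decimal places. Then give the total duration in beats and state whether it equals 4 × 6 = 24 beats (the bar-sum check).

1) 0.0ms=0b +588.235ms=3/2b
2) 588.235ms=3/2b +588.235ms=3/2b
3) 1176.471ms=3b +588.235ms=3/2b
4) 1764.706ms=9/2b +588.235ms=3/2b
5) 2352.941ms=6b +1176.471ms=3b
6) 3529.412ms=9b +1176.471ms=3b
7) 4705.882ms=12b +168.067ms=3/7b
8) 4873.95ms=87/7b +168.067ms=3/7b
9) 5042.017ms=90/7b +168.067ms=3/7b
10) 5210.084ms=93/7b +168.067ms=3/7b
11) 5378.151ms=96/7b +168.067ms=3/7b
12) 5546.218ms=99/7b +168.067ms=3/7b
13) 5714.286ms=102/7b +168.067ms=3/7b
14) 5882.353ms=15b +1176.471ms=3b
15) 7058.824ms=18b +392.157ms=1b
16) 7450.98ms=19b +392.157ms=1b
17) 7843.137ms=20b +392.157ms=1b
18) 8235.294ms=21b +294.118ms=3/4b
19) 8529.412ms=87/4b +294.118ms=3/4b
20) 8823.529ms=45/2b +588.235ms=3/2b
Σ=24b of 24 (153bpm 6/8) — PASS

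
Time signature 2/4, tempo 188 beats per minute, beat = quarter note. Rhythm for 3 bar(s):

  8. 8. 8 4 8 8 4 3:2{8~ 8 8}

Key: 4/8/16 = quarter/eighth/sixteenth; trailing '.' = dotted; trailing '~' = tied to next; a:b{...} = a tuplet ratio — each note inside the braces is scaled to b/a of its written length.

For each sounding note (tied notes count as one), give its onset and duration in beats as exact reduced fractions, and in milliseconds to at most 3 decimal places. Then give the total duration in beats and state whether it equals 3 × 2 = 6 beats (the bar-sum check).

1) 0.0ms=0b +239.362ms=3/4b
2) 239.362ms=3/4b +239.362ms=3/4b
3) 478.723ms=3/2b +159.574ms=1/2b
4) 638.298ms=2b +319.149ms=1b
5) 957.447ms=3b +159.574ms=1/2b
6) 1117.021ms=7/2b +159.574ms=1/2b
7) 1276.596ms=4b +319.149ms=1b
8) 1595.745ms=5b +212.766ms=2/3b
9) 1808.511ms=17/3b +106.383ms=1/3b
Σ=6b of 6 (188bpm 2/4) — PASS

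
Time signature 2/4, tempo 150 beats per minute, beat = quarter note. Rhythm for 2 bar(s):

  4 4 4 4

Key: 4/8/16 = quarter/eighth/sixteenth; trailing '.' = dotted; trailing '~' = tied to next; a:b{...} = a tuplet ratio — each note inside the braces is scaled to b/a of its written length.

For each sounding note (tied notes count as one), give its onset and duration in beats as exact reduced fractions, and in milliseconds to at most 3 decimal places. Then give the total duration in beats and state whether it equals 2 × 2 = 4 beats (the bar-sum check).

1) 0.0ms=0b +400.0ms=1b
2) 400.0ms=1b +400.0ms=1b
3) 800.0ms=2b +400.0ms=1b
4) 1200.0ms=3b +400.0ms=1b
Σ=4b of 4 (150bpm 2/4) — PASS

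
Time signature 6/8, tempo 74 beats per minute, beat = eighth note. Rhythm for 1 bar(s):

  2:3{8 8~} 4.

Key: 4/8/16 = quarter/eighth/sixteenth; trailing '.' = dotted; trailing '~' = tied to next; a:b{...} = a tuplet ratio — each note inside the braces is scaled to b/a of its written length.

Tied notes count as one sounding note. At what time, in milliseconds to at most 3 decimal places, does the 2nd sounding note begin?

note 2 onset = 3/2b = 1216.216ms

1. 0.0ms @ 0 + 1216.216ms (3/2)
2. 1216.216ms @ 3/2 + 3648.649ms (9/2)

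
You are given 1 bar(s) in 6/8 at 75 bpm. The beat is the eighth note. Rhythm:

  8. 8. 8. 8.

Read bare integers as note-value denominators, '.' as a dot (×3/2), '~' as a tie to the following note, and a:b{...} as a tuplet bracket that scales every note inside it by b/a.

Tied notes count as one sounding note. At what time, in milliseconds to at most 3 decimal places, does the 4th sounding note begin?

note 4 onset = 9/2b = 3600.0ms

1. 0.0ms @ 0 + 1200.0ms (3/2)
2. 1200.0ms @ 3/2 + 1200.0ms (3/2)
3. 2400.0ms @ 3 + 1200.0ms (3/2)
4. 3600.0ms @ 9/2 + 1200.0ms (3/2)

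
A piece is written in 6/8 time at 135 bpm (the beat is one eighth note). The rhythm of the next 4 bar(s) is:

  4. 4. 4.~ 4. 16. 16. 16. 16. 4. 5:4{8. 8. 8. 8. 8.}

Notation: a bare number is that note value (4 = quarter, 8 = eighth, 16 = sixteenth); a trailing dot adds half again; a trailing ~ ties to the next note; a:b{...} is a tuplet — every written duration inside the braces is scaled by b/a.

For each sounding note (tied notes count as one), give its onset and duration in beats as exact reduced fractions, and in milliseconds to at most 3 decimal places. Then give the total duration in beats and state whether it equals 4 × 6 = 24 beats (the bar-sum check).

1) 0.0ms=0b +1333.333ms=3b
2) 1333.333ms=3b +1333.333ms=3b
3) 2666.667ms=6b +2666.667ms=6b
4) 5333.333ms=12b +333.333ms=3/4b
5) 5666.667ms=51/4b +333.333ms=3/4b
6) 6000.0ms=27/2b +333.333ms=3/4b
7) 6333.333ms=57/4b +333.333ms=3/4b
8) 6666.667ms=15b +1333.333ms=3b
9) 8000.0ms=18b +533.333ms=6/5b
10) 8533.333ms=96/5b +533.333ms=6/5b
11) 9066.667ms=102/5b +533.333ms=6/5b
12) 9600.0ms=108/5b +533.333ms=6/5b
13) 10133.333ms=114/5b +533.333ms=6/5b
Σ=24b of 24 (135bpm 6/8) — PASS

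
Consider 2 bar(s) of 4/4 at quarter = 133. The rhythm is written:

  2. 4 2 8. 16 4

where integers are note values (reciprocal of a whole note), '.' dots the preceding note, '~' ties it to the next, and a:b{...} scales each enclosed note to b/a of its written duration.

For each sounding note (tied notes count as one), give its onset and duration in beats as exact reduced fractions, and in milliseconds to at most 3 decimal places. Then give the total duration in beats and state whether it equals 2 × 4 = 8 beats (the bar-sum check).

1) 0.0ms=0b +1353.383ms=3b
2) 1353.383ms=3b +451.128ms=1b
3) 1804.511ms=4b +902.256ms=2b
4) 2706.767ms=6b +338.346ms=3/4b
5) 3045.113ms=27/4b +112.782ms=1/4b
6) 3157.895ms=7b +451.128ms=1b
Σ=8b of 8 (133bpm 4/4) — PASS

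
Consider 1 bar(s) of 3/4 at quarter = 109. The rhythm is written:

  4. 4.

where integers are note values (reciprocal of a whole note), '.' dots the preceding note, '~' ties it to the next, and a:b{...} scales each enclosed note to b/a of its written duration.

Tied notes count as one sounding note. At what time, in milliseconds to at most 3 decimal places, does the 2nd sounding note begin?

1. 0.0ms @ 0 + 825.688ms (3/2)
2. 825.688ms @ 3/2 + 825.688ms (3/2)

note 2 onset = 3/2b = 825.688ms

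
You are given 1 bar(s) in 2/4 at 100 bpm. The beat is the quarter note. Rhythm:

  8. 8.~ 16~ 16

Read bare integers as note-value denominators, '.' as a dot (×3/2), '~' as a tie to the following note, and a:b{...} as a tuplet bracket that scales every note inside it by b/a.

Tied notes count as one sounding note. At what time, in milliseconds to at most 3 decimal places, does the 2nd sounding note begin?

note 2 onset = 3/4b = 450.0ms

1. 0.0ms @ 0 + 450.0ms (3/4)
2. 450.0ms @ 3/4 + 750.0ms (5/4)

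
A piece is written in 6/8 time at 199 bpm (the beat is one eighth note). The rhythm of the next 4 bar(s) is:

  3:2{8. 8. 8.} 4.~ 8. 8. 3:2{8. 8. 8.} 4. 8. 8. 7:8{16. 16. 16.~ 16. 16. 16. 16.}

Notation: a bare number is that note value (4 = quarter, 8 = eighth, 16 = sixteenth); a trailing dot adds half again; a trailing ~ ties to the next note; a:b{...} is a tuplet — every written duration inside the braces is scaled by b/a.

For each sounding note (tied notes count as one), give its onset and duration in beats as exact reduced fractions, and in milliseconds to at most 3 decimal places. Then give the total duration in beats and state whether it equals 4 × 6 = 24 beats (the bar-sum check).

1) 0.0ms=0b +301.508ms=1b
2) 301.508ms=1b +301.508ms=1b
3) 603.015ms=2b +301.508ms=1b
4) 904.523ms=3b +1356.784ms=9/2b
5) 2261.307ms=15/2b +452.261ms=3/2b
6) 2713.568ms=9b +301.508ms=1b
7) 3015.075ms=10b +301.508ms=1b
8) 3316.583ms=11b +301.508ms=1b
9) 3618.09ms=12b +904.523ms=3b
10) 4522.613ms=15b +452.261ms=3/2b
11) 4974.874ms=33/2b +452.261ms=3/2b
12) 5427.136ms=18b +258.435ms=6/7b
13) 5685.571ms=132/7b +258.435ms=6/7b
14) 5944.006ms=138/7b +516.87ms=12/7b
15) 6460.876ms=150/7b +258.435ms=6/7b
16) 6719.311ms=156/7b +258.435ms=6/7b
17) 6977.746ms=162/7b +258.435ms=6/7b
Σ=24b of 24 (199bpm 6/8) — PASS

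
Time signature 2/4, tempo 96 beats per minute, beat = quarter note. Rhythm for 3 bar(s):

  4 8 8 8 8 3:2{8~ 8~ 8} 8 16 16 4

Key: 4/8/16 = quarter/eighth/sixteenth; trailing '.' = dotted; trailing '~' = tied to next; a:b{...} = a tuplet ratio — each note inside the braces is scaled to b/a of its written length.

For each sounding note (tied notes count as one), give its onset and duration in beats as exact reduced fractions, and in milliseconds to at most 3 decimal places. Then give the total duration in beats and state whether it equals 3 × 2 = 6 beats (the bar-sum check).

1) 0.0ms=0b +625.0ms=1b
2) 625.0ms=1b +312.5ms=1/2b
3) 937.5ms=3/2b +312.5ms=1/2b
4) 1250.0ms=2b +312.5ms=1/2b
5) 1562.5ms=5/2b +312.5ms=1/2b
6) 1875.0ms=3b +625.0ms=1b
7) 2500.0ms=4b +312.5ms=1/2b
8) 2812.5ms=9/2b +156.25ms=1/4b
9) 2968.75ms=19/4b +156.25ms=1/4b
10) 3125.0ms=5b +625.0ms=1b
Σ=6b of 6 (96bpm 2/4) — PASS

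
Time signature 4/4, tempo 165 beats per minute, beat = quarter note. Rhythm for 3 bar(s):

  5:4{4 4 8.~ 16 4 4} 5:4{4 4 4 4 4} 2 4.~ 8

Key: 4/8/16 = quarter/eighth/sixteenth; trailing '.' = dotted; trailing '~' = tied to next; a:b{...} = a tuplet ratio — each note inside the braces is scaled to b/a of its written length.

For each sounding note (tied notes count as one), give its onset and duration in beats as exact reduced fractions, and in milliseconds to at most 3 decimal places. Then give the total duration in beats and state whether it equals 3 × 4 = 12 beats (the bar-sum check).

1) 0.0ms=0b +290.909ms=4/5b
2) 290.909ms=4/5b +290.909ms=4/5b
3) 581.818ms=8/5b +290.909ms=4/5b
4) 872.727ms=12/5b +290.909ms=4/5b
5) 1163.636ms=16/5b +290.909ms=4/5b
6) 1454.545ms=4b +290.909ms=4/5b
7) 1745.455ms=24/5b +290.909ms=4/5b
8) 2036.364ms=28/5b +290.909ms=4/5b
9) 2327.273ms=32/5b +290.909ms=4/5b
10) 2618.182ms=36/5b +290.909ms=4/5b
11) 2909.091ms=8b +727.273ms=2b
12) 3636.364ms=10b +727.273ms=2b
Σ=12b of 12 (165bpm 4/4) — PASS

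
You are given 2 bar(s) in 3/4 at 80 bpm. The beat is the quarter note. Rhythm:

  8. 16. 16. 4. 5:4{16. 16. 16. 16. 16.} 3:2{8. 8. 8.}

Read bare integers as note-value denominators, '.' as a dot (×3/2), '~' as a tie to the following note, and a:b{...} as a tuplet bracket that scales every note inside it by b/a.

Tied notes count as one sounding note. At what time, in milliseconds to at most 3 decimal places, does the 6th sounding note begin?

1. 0.0ms @ 0 + 562.5ms (3/4)
2. 562.5ms @ 3/4 + 281.25ms (3/8)
3. 843.75ms @ 9/8 + 281.25ms (3/8)
4. 1125.0ms @ 3/2 + 1125.0ms (3/2)
5. 2250.0ms @ 3 + 225.0ms (3/10)
6. 2475.0ms @ 33/10 + 225.0ms (3/10)
7. 2700.0ms @ 18/5 + 225.0ms (3/10)
8. 2925.0ms @ 39/10 + 225.0ms (3/10)
9. 3150.0ms @ 21/5 + 225.0ms (3/10)
10. 3375.0ms @ 9/2 + 375.0ms (1/2)
11. 3750.0ms @ 5 + 375.0ms (1/2)
12. 4125.0ms @ 11/2 + 375.0ms (1/2)

note 6 onset = 33/10b = 2475.0ms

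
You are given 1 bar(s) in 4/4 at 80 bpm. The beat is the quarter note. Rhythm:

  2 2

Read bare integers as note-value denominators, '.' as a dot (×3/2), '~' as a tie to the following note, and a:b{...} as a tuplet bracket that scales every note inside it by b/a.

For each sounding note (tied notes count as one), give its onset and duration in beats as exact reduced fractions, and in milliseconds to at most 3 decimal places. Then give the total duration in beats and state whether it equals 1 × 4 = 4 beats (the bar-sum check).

1) 0.0ms=0b +1500.0ms=2b
2) 1500.0ms=2b +1500.0ms=2b
Σ=4b of 4 (80bpm 4/4) — PASS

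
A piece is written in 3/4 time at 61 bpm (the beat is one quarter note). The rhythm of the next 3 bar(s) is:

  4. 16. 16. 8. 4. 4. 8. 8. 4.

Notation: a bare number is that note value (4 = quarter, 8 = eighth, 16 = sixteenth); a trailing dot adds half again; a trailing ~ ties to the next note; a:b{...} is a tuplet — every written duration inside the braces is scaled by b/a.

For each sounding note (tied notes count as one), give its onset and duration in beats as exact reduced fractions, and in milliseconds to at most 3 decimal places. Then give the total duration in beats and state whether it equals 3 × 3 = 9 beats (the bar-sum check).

1) 0.0ms=0b +1475.41ms=3/2b
2) 1475.41ms=3/2b +368.852ms=3/8b
3) 1844.262ms=15/8b +368.852ms=3/8b
4) 2213.115ms=9/4b +737.705ms=3/4b
5) 2950.82ms=3b +1475.41ms=3/2b
6) 4426.23ms=9/2b +1475.41ms=3/2b
7) 5901.639ms=6b +737.705ms=3/4b
8) 6639.344ms=27/4b +737.705ms=3/4b
9) 7377.049ms=15/2b +1475.41ms=3/2b
Σ=9b of 9 (61bpm 3/4) — PASS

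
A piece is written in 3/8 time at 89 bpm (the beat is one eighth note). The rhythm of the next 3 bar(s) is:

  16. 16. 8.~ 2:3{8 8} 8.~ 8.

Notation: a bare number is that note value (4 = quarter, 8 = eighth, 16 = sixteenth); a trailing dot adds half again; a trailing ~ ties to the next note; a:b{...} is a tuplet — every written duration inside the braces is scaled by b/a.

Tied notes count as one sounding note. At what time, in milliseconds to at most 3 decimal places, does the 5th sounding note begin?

1. 0.0ms @ 0 + 505.618ms (3/4)
2. 505.618ms @ 3/4 + 505.618ms (3/4)
3. 1011.236ms @ 3/2 + 2022.472ms (3)
4. 3033.708ms @ 9/2 + 1011.236ms (3/2)
5. 4044.944ms @ 6 + 2022.472ms (3)

note 5 onset = 6b = 4044.944ms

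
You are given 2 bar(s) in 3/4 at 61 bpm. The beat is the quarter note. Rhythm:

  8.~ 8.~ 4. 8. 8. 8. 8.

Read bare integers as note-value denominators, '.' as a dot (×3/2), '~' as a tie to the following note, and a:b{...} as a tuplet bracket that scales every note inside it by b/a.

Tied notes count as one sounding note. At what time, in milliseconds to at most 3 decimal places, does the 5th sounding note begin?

note 5 onset = 21/4b = 5163.934ms

1. 0.0ms @ 0 + 2950.82ms (3)
2. 2950.82ms @ 3 + 737.705ms (3/4)
3. 3688.525ms @ 15/4 + 737.705ms (3/4)
4. 4426.23ms @ 9/2 + 737.705ms (3/4)
5. 5163.934ms @ 21/4 + 737.705ms (3/4)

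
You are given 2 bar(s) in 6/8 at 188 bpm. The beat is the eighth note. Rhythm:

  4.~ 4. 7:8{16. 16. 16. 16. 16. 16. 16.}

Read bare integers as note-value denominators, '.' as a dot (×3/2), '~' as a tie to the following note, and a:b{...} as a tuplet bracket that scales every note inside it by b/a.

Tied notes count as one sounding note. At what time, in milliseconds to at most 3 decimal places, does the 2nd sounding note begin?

note 2 onset = 6b = 1914.894ms

1. 0.0ms @ 0 + 1914.894ms (6)
2. 1914.894ms @ 6 + 273.556ms (6/7)
3. 2188.45ms @ 48/7 + 273.556ms (6/7)
4. 2462.006ms @ 54/7 + 273.556ms (6/7)
5. 2735.562ms @ 60/7 + 273.556ms (6/7)
6. 3009.119ms @ 66/7 + 273.556ms (6/7)
7. 3282.675ms @ 72/7 + 273.556ms (6/7)
8. 3556.231ms @ 78/7 + 273.556ms (6/7)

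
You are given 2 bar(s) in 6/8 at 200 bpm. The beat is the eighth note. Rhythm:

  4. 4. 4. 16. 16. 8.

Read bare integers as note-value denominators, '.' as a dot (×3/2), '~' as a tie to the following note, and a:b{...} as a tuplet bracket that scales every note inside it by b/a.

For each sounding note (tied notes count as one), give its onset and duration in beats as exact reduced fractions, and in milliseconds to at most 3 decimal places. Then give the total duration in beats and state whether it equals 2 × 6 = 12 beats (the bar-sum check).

1) 0.0ms=0b +900.0ms=3b
2) 900.0ms=3b +900.0ms=3b
3) 1800.0ms=6b +900.0ms=3b
4) 2700.0ms=9b +225.0ms=3/4b
5) 2925.0ms=39/4b +225.0ms=3/4b
6) 3150.0ms=21/2b +450.0ms=3/2b
Σ=12b of 12 (200bpm 6/8) — PASS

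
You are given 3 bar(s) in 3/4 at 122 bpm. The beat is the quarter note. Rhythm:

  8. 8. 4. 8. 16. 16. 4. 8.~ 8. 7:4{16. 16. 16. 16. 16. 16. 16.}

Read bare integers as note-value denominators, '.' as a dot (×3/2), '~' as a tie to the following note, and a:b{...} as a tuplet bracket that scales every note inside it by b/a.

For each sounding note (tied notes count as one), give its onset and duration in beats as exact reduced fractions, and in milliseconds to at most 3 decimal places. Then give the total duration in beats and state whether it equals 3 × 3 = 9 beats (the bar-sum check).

1) 0.0ms=0b +368.852ms=3/4b
2) 368.852ms=3/4b +368.852ms=3/4b
3) 737.705ms=3/2b +737.705ms=3/2b
4) 1475.41ms=3b +368.852ms=3/4b
5) 1844.262ms=15/4b +184.426ms=3/8b
6) 2028.689ms=33/8b +184.426ms=3/8b
7) 2213.115ms=9/2b +737.705ms=3/2b
8) 2950.82ms=6b +737.705ms=3/2b
9) 3688.525ms=15/2b +105.386ms=3/14b
10) 3793.911ms=54/7b +105.386ms=3/14b
11) 3899.297ms=111/14b +105.386ms=3/14b
12) 4004.684ms=57/7b +105.386ms=3/14b
13) 4110.07ms=117/14b +105.386ms=3/14b
14) 4215.457ms=60/7b +105.386ms=3/14b
15) 4320.843ms=123/14b +105.386ms=3/14b
Σ=9b of 9 (122bpm 3/4) — PASS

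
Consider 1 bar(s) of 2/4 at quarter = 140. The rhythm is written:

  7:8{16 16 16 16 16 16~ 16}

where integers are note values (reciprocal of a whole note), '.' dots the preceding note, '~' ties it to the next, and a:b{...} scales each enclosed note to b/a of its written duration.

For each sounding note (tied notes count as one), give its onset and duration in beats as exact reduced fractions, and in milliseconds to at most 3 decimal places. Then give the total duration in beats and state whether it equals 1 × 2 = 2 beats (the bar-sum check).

1) 0.0ms=0b +122.449ms=2/7b
2) 122.449ms=2/7b +122.449ms=2/7b
3) 244.898ms=4/7b +122.449ms=2/7b
4) 367.347ms=6/7b +122.449ms=2/7b
5) 489.796ms=8/7b +122.449ms=2/7b
6) 612.245ms=10/7b +244.898ms=4/7b
Σ=2b of 2 (140bpm 2/4) — PASS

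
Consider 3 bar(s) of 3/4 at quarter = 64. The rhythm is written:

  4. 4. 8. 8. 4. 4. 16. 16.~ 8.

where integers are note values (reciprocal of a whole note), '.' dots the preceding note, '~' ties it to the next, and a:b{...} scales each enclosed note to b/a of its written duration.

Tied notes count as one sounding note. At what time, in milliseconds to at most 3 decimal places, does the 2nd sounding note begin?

1. 0.0ms @ 0 + 1406.25ms (3/2)
2. 1406.25ms @ 3/2 + 1406.25ms (3/2)
3. 2812.5ms @ 3 + 703.125ms (3/4)
4. 3515.625ms @ 15/4 + 703.125ms (3/4)
5. 4218.75ms @ 9/2 + 1406.25ms (3/2)
6. 5625.0ms @ 6 + 1406.25ms (3/2)
7. 7031.25ms @ 15/2 + 351.562ms (3/8)
8. 7382.812ms @ 63/8 + 1054.688ms (9/8)

note 2 onset = 3/2b = 1406.25ms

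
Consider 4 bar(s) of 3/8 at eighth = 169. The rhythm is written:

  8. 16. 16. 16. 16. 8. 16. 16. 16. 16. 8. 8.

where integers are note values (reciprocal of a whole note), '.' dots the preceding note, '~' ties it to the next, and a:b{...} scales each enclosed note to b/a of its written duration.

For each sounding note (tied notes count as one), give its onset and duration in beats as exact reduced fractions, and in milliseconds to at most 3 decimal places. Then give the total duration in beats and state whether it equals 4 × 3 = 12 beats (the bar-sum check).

1) 0.0ms=0b +532.544ms=3/2b
2) 532.544ms=3/2b +266.272ms=3/4b
3) 798.817ms=9/4b +266.272ms=3/4b
4) 1065.089ms=3b +266.272ms=3/4b
5) 1331.361ms=15/4b +266.272ms=3/4b
6) 1597.633ms=9/2b +532.544ms=3/2b
7) 2130.178ms=6b +266.272ms=3/4b
8) 2396.45ms=27/4b +266.272ms=3/4b
9) 2662.722ms=15/2b +266.272ms=3/4b
10) 2928.994ms=33/4b +266.272ms=3/4b
11) 3195.266ms=9b +532.544ms=3/2b
12) 3727.811ms=21/2b +532.544ms=3/2b
Σ=12b of 12 (169bpm 3/8) — PASS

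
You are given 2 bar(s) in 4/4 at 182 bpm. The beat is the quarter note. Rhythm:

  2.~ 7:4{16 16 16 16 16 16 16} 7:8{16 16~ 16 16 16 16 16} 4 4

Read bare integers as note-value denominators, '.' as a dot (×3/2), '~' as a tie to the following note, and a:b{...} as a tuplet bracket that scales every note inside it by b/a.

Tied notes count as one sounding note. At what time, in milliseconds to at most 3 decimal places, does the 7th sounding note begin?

1. 0.0ms @ 0 + 1036.107ms (22/7)
2. 1036.107ms @ 22/7 + 47.096ms (1/7)
3. 1083.203ms @ 23/7 + 47.096ms (1/7)
4. 1130.298ms @ 24/7 + 47.096ms (1/7)
5. 1177.394ms @ 25/7 + 47.096ms (1/7)
6. 1224.49ms @ 26/7 + 47.096ms (1/7)
7. 1271.586ms @ 27/7 + 47.096ms (1/7)
8. 1318.681ms @ 4 + 94.192ms (2/7)
9. 1412.873ms @ 30/7 + 188.383ms (4/7)
10. 1601.256ms @ 34/7 + 94.192ms (2/7)
11. 1695.447ms @ 36/7 + 94.192ms (2/7)
12. 1789.639ms @ 38/7 + 94.192ms (2/7)
13. 1883.83ms @ 40/7 + 94.192ms (2/7)
14. 1978.022ms @ 6 + 329.67ms (1)
15. 2307.692ms @ 7 + 329.67ms (1)

note 7 onset = 27/7b = 1271.586ms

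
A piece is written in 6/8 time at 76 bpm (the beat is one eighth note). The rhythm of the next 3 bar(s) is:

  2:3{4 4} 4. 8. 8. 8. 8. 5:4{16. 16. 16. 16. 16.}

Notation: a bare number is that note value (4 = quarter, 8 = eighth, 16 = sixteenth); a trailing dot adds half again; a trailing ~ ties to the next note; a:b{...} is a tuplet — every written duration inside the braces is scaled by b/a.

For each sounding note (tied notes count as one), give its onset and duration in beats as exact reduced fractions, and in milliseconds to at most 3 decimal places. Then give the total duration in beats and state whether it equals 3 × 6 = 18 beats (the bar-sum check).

1) 0.0ms=0b +2368.421ms=3b
2) 2368.421ms=3b +2368.421ms=3b
3) 4736.842ms=6b +2368.421ms=3b
4) 7105.263ms=9b +1184.211ms=3/2b
5) 8289.474ms=21/2b +1184.211ms=3/2b
6) 9473.684ms=12b +1184.211ms=3/2b
7) 10657.895ms=27/2b +1184.211ms=3/2b
8) 11842.105ms=15b +473.684ms=3/5b
9) 12315.789ms=78/5b +473.684ms=3/5b
10) 12789.474ms=81/5b +473.684ms=3/5b
11) 13263.158ms=84/5b +473.684ms=3/5b
12) 13736.842ms=87/5b +473.684ms=3/5b
Σ=18b of 18 (76bpm 6/8) — PASS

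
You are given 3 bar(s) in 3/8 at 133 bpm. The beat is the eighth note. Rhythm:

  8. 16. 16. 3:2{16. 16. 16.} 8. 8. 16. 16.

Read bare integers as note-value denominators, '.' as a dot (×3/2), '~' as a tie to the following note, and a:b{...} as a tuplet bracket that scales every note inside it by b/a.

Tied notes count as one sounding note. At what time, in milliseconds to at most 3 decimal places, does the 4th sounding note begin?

note 4 onset = 3b = 1353.383ms

1. 0.0ms @ 0 + 676.692ms (3/2)
2. 676.692ms @ 3/2 + 338.346ms (3/4)
3. 1015.038ms @ 9/4 + 338.346ms (3/4)
4. 1353.383ms @ 3 + 225.564ms (1/2)
5. 1578.947ms @ 7/2 + 225.564ms (1/2)
6. 1804.511ms @ 4 + 225.564ms (1/2)
7. 2030.075ms @ 9/2 + 676.692ms (3/2)
8. 2706.767ms @ 6 + 676.692ms (3/2)
9. 3383.459ms @ 15/2 + 338.346ms (3/4)
10. 3721.805ms @ 33/4 + 338.346ms (3/4)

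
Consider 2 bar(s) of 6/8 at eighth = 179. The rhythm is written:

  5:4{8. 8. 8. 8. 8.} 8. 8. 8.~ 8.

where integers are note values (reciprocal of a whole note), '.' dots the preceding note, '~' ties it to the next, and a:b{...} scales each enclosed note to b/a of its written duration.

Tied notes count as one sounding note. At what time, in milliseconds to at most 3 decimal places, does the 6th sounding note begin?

1. 0.0ms @ 0 + 402.235ms (6/5)
2. 402.235ms @ 6/5 + 402.235ms (6/5)
3. 804.469ms @ 12/5 + 402.235ms (6/5)
4. 1206.704ms @ 18/5 + 402.235ms (6/5)
5. 1608.939ms @ 24/5 + 402.235ms (6/5)
6. 2011.173ms @ 6 + 502.793ms (3/2)
7. 2513.966ms @ 15/2 + 502.793ms (3/2)
8. 3016.76ms @ 9 + 1005.587ms (3)

note 6 onset = 6b = 2011.173ms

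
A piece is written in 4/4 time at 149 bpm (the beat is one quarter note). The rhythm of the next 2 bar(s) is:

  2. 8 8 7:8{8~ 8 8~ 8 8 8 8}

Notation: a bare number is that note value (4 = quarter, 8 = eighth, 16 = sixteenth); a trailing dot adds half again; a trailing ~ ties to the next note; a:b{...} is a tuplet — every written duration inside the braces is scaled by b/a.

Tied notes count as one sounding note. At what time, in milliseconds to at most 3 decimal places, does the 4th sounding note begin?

note 4 onset = 4b = 1610.738ms

1. 0.0ms @ 0 + 1208.054ms (3)
2. 1208.054ms @ 3 + 201.342ms (1/2)
3. 1409.396ms @ 7/2 + 201.342ms (1/2)
4. 1610.738ms @ 4 + 460.211ms (8/7)
5. 2070.949ms @ 36/7 + 460.211ms (8/7)
6. 2531.16ms @ 44/7 + 230.105ms (4/7)
7. 2761.266ms @ 48/7 + 230.105ms (4/7)
8. 2991.371ms @ 52/7 + 230.105ms (4/7)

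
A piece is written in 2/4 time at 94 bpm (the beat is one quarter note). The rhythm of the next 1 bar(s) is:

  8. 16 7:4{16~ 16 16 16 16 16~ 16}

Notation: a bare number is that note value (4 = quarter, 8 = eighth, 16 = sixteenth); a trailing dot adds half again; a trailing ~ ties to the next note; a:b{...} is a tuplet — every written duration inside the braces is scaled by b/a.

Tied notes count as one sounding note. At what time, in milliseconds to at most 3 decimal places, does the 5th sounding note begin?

1. 0.0ms @ 0 + 478.723ms (3/4)
2. 478.723ms @ 3/4 + 159.574ms (1/4)
3. 638.298ms @ 1 + 182.371ms (2/7)
4. 820.669ms @ 9/7 + 91.185ms (1/7)
5. 911.854ms @ 10/7 + 91.185ms (1/7)
6. 1003.04ms @ 11/7 + 91.185ms (1/7)
7. 1094.225ms @ 12/7 + 182.371ms (2/7)

note 5 onset = 10/7b = 911.854ms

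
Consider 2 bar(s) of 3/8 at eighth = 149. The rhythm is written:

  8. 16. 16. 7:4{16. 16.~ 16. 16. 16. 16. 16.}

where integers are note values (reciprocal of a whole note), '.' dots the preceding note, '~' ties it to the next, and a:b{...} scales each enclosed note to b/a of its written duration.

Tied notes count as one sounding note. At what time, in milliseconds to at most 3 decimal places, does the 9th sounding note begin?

note 9 onset = 39/7b = 2243.528ms

1. 0.0ms @ 0 + 604.027ms (3/2)
2. 604.027ms @ 3/2 + 302.013ms (3/4)
3. 906.04ms @ 9/4 + 302.013ms (3/4)
4. 1208.054ms @ 3 + 172.579ms (3/7)
5. 1380.633ms @ 24/7 + 345.158ms (6/7)
6. 1725.791ms @ 30/7 + 172.579ms (3/7)
7. 1898.37ms @ 33/7 + 172.579ms (3/7)
8. 2070.949ms @ 36/7 + 172.579ms (3/7)
9. 2243.528ms @ 39/7 + 172.579ms (3/7)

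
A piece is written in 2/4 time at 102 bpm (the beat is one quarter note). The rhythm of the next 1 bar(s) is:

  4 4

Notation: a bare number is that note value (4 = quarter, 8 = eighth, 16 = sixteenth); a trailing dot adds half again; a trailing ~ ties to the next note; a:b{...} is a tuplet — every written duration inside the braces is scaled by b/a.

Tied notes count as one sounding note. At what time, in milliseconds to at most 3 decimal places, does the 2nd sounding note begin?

1. 0.0ms @ 0 + 588.235ms (1)
2. 588.235ms @ 1 + 588.235ms (1)

note 2 onset = 1b = 588.235ms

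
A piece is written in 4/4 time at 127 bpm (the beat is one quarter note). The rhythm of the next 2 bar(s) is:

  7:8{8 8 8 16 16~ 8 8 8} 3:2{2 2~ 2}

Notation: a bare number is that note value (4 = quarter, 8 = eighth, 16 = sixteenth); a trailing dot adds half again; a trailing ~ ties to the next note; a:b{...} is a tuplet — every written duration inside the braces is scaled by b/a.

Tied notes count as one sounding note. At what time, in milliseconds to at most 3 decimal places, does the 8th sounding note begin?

note 8 onset = 4b = 1889.764ms

1. 0.0ms @ 0 + 269.966ms (4/7)
2. 269.966ms @ 4/7 + 269.966ms (4/7)
3. 539.933ms @ 8/7 + 269.966ms (4/7)
4. 809.899ms @ 12/7 + 134.983ms (2/7)
5. 944.882ms @ 2 + 404.949ms (6/7)
6. 1349.831ms @ 20/7 + 269.966ms (4/7)
7. 1619.798ms @ 24/7 + 269.966ms (4/7)
8. 1889.764ms @ 4 + 629.921ms (4/3)
9. 2519.685ms @ 16/3 + 1259.843ms (8/3)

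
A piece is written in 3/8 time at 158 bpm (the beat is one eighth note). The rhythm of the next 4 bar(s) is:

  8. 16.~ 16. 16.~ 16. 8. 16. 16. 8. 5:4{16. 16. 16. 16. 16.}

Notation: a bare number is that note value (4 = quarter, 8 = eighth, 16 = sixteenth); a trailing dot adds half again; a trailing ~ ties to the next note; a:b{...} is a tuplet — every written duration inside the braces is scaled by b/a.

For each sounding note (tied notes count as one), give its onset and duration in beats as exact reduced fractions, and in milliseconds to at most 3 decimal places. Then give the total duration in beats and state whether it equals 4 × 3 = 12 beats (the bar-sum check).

1) 0.0ms=0b +569.62ms=3/2b
2) 569.62ms=3/2b +569.62ms=3/2b
3) 1139.241ms=3b +569.62ms=3/2b
4) 1708.861ms=9/2b +569.62ms=3/2b
5) 2278.481ms=6b +284.81ms=3/4b
6) 2563.291ms=27/4b +284.81ms=3/4b
7) 2848.101ms=15/2b +569.62ms=3/2b
8) 3417.722ms=9b +227.848ms=3/5b
9) 3645.57ms=48/5b +227.848ms=3/5b
10) 3873.418ms=51/5b +227.848ms=3/5b
11) 4101.266ms=54/5b +227.848ms=3/5b
12) 4329.114ms=57/5b +227.848ms=3/5b
Σ=12b of 12 (158bpm 3/8) — PASS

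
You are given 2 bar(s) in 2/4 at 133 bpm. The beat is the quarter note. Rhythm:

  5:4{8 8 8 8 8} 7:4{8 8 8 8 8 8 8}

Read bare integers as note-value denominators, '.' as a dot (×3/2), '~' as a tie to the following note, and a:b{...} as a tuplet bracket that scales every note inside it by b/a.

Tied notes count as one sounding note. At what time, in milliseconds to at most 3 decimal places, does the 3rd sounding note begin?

note 3 onset = 4/5b = 360.902ms

1. 0.0ms @ 0 + 180.451ms (2/5)
2. 180.451ms @ 2/5 + 180.451ms (2/5)
3. 360.902ms @ 4/5 + 180.451ms (2/5)
4. 541.353ms @ 6/5 + 180.451ms (2/5)
5. 721.805ms @ 8/5 + 180.451ms (2/5)
6. 902.256ms @ 2 + 128.894ms (2/7)
7. 1031.149ms @ 16/7 + 128.894ms (2/7)
8. 1160.043ms @ 18/7 + 128.894ms (2/7)
9. 1288.937ms @ 20/7 + 128.894ms (2/7)
10. 1417.83ms @ 22/7 + 128.894ms (2/7)
11. 1546.724ms @ 24/7 + 128.894ms (2/7)
12. 1675.618ms @ 26/7 + 128.894ms (2/7)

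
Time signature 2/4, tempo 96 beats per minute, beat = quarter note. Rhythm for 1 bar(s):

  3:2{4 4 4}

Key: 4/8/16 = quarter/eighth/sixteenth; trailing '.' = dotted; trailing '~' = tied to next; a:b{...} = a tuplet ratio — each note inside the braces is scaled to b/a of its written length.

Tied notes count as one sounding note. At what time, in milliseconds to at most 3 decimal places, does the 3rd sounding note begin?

note 3 onset = 4/3b = 833.333ms

1. 0.0ms @ 0 + 416.667ms (2/3)
2. 416.667ms @ 2/3 + 416.667ms (2/3)
3. 833.333ms @ 4/3 + 416.667ms (2/3)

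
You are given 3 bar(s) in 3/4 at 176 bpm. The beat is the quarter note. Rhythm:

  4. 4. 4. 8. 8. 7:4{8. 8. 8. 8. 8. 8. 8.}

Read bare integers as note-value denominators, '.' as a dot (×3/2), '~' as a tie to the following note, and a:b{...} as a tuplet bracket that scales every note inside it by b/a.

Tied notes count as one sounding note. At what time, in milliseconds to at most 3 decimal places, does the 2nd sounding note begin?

1. 0.0ms @ 0 + 511.364ms (3/2)
2. 511.364ms @ 3/2 + 511.364ms (3/2)
3. 1022.727ms @ 3 + 511.364ms (3/2)
4. 1534.091ms @ 9/2 + 255.682ms (3/4)
5. 1789.773ms @ 21/4 + 255.682ms (3/4)
6. 2045.455ms @ 6 + 146.104ms (3/7)
7. 2191.558ms @ 45/7 + 146.104ms (3/7)
8. 2337.662ms @ 48/7 + 146.104ms (3/7)
9. 2483.766ms @ 51/7 + 146.104ms (3/7)
10. 2629.87ms @ 54/7 + 146.104ms (3/7)
11. 2775.974ms @ 57/7 + 146.104ms (3/7)
12. 2922.078ms @ 60/7 + 146.104ms (3/7)

note 2 onset = 3/2b = 511.364ms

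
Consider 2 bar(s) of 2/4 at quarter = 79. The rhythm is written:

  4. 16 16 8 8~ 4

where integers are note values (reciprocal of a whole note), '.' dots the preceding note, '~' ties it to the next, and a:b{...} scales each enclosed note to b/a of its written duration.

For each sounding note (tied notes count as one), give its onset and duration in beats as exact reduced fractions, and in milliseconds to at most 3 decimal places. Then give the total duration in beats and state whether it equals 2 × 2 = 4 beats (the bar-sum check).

1) 0.0ms=0b +1139.241ms=3/2b
2) 1139.241ms=3/2b +189.873ms=1/4b
3) 1329.114ms=7/4b +189.873ms=1/4b
4) 1518.987ms=2b +379.747ms=1/2b
5) 1898.734ms=5/2b +1139.241ms=3/2b
Σ=4b of 4 (79bpm 2/4) — PASS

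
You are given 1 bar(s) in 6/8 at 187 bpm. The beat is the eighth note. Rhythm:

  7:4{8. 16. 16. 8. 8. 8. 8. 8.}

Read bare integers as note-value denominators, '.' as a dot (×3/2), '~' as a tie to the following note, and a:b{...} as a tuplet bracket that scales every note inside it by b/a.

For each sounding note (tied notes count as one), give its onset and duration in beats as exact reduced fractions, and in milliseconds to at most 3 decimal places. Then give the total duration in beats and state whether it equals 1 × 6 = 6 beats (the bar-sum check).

1) 0.0ms=0b +275.019ms=6/7b
2) 275.019ms=6/7b +137.51ms=3/7b
3) 412.529ms=9/7b +137.51ms=3/7b
4) 550.038ms=12/7b +275.019ms=6/7b
5) 825.057ms=18/7b +275.019ms=6/7b
6) 1100.076ms=24/7b +275.019ms=6/7b
7) 1375.095ms=30/7b +275.019ms=6/7b
8) 1650.115ms=36/7b +275.019ms=6/7b
Σ=6b of 6 (187bpm 6/8) — PASS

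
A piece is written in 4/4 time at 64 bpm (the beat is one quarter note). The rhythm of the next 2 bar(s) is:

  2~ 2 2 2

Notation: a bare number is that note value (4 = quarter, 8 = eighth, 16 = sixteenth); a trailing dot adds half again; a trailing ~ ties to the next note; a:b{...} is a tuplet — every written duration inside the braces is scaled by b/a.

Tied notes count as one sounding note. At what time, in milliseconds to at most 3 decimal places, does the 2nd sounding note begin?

1. 0.0ms @ 0 + 3750.0ms (4)
2. 3750.0ms @ 4 + 1875.0ms (2)
3. 5625.0ms @ 6 + 1875.0ms (2)

note 2 onset = 4b = 3750.0ms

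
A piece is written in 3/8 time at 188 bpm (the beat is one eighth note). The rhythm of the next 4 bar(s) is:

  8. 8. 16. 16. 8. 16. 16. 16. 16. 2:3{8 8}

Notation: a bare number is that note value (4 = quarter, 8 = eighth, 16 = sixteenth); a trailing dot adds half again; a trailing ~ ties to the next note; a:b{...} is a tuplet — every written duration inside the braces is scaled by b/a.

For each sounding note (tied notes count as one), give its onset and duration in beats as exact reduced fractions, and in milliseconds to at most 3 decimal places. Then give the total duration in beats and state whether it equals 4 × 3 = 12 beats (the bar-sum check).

1) 0.0ms=0b +478.723ms=3/2b
2) 478.723ms=3/2b +478.723ms=3/2b
3) 957.447ms=3b +239.362ms=3/4b
4) 1196.809ms=15/4b +239.362ms=3/4b
5) 1436.17ms=9/2b +478.723ms=3/2b
6) 1914.894ms=6b +239.362ms=3/4b
7) 2154.255ms=27/4b +239.362ms=3/4b
8) 2393.617ms=15/2b +239.362ms=3/4b
9) 2632.979ms=33/4b +239.362ms=3/4b
10) 2872.34ms=9b +478.723ms=3/2b
11) 3351.064ms=21/2b +478.723ms=3/2b
Σ=12b of 12 (188bpm 3/8) — PASS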